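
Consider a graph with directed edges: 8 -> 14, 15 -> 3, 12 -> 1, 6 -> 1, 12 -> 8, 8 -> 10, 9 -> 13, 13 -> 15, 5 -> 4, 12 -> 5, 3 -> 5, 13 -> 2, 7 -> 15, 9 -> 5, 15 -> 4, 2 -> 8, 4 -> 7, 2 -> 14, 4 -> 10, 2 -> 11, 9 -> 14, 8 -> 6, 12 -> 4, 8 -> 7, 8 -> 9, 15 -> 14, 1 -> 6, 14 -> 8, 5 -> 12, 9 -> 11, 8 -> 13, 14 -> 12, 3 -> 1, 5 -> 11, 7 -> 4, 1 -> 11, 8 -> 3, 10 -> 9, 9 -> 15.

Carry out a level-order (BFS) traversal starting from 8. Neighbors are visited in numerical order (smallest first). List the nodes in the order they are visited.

8, 3, 6, 7, 9, 10, 13, 14, 1, 5, 4, 15, 11, 2, 12

Visit 8; enqueue 3, 6, 7, 9, 10, 13, 14 → queue [3, 6, 7, 9, 10, 13, 14]
Visit 3; enqueue 1, 5 → queue [6, 7, 9, 10, 13, 14, 1, 5]
Visit 6 → queue [7, 9, 10, 13, 14, 1, 5]
Visit 7; enqueue 4, 15 → queue [9, 10, 13, 14, 1, 5, 4, 15]
Visit 9; enqueue 11 → queue [10, 13, 14, 1, 5, 4, 15, 11]
Visit 10 → queue [13, 14, 1, 5, 4, 15, 11]
Visit 13; enqueue 2 → queue [14, 1, 5, 4, 15, 11, 2]
Visit 14; enqueue 12 → queue [1, 5, 4, 15, 11, 2, 12]
Visit 1 → queue [5, 4, 15, 11, 2, 12]
Visit 5 → queue [4, 15, 11, 2, 12]
Visit 4 → queue [15, 11, 2, 12]
Visit 15 → queue [11, 2, 12]
Visit 11 → queue [2, 12]
Visit 2 → queue [12]
Visit 12 → queue []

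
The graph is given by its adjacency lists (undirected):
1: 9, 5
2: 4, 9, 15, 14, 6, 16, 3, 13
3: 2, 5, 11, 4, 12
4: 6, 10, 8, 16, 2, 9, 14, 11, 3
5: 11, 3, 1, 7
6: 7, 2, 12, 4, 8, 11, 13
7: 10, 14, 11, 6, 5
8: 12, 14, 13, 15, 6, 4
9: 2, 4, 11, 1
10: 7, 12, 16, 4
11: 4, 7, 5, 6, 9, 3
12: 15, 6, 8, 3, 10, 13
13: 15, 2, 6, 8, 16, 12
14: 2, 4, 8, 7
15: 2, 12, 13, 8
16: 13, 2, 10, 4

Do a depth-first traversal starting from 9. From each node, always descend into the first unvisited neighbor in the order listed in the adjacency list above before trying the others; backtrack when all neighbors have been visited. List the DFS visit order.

9, 2, 4, 6, 7, 10, 12, 15, 13, 8, 14, 16, 3, 5, 11, 1

Visit 9
9 → 2
2 → 4
4 → 6
6 → 7
7 → 10
10 → 12
12 → 15
15 → 13
13 → 8
8 → 14
13 → 16
12 → 3
3 → 5
5 → 11
5 → 1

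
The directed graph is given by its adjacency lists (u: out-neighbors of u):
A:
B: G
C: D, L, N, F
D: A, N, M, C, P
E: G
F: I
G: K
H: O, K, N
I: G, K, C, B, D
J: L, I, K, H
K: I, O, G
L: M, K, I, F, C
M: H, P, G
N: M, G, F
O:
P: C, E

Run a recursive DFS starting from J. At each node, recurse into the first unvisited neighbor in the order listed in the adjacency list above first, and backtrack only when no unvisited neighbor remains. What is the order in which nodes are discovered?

J -> L -> M -> H -> O -> K -> I -> G -> C -> D -> A -> N -> F -> P -> E -> B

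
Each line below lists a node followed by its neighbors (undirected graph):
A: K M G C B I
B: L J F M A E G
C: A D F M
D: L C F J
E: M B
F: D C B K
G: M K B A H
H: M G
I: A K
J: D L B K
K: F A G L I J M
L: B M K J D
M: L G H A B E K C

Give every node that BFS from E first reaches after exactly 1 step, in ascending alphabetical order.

B, M

Level 0: E
Level 1: B, M
Level 2: A, C, F, G, H, J, K, L
Level 3: D, I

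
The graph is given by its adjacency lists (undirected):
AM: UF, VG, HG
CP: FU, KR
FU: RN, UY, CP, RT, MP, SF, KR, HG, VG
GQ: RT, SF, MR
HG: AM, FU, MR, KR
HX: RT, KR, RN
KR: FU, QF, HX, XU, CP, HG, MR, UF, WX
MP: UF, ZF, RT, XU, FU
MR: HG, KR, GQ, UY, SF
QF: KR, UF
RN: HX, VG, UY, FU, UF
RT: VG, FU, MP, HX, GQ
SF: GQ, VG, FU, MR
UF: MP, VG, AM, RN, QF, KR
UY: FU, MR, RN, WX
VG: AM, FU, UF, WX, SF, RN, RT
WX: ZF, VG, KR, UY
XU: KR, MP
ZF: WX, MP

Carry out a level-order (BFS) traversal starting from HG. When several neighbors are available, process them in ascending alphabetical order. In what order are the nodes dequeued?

Visit HG; enqueue AM, FU, KR, MR → queue [AM, FU, KR, MR]
Visit AM; enqueue UF, VG → queue [FU, KR, MR, UF, VG]
Visit FU; enqueue CP, MP, RN, RT, SF, UY → queue [KR, MR, UF, VG, CP, MP, RN, RT, SF, UY]
Visit KR; enqueue HX, QF, WX, XU → queue [MR, UF, VG, CP, MP, RN, RT, SF, UY, HX, QF, WX, XU]
Visit MR; enqueue GQ → queue [UF, VG, CP, MP, RN, RT, SF, UY, HX, QF, WX, XU, GQ]
Visit UF → queue [VG, CP, MP, RN, RT, SF, UY, HX, QF, WX, XU, GQ]
Visit VG → queue [CP, MP, RN, RT, SF, UY, HX, QF, WX, XU, GQ]
Visit CP → queue [MP, RN, RT, SF, UY, HX, QF, WX, XU, GQ]
Visit MP; enqueue ZF → queue [RN, RT, SF, UY, HX, QF, WX, XU, GQ, ZF]
Visit RN → queue [RT, SF, UY, HX, QF, WX, XU, GQ, ZF]
Visit RT → queue [SF, UY, HX, QF, WX, XU, GQ, ZF]
Visit SF → queue [UY, HX, QF, WX, XU, GQ, ZF]
Visit UY → queue [HX, QF, WX, XU, GQ, ZF]
Visit HX → queue [QF, WX, XU, GQ, ZF]
Visit QF → queue [WX, XU, GQ, ZF]
Visit WX → queue [XU, GQ, ZF]
Visit XU → queue [GQ, ZF]
Visit GQ → queue [ZF]
Visit ZF → queue []

HG, AM, FU, KR, MR, UF, VG, CP, MP, RN, RT, SF, UY, HX, QF, WX, XU, GQ, ZF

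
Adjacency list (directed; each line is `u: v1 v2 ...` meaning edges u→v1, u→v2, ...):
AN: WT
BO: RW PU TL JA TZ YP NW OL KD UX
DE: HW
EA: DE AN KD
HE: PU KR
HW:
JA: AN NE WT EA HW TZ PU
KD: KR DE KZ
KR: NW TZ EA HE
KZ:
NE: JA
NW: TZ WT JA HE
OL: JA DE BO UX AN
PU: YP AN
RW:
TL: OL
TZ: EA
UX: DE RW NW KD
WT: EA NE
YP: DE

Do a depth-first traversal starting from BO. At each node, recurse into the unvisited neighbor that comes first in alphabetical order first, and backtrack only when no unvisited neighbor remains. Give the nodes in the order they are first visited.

BO, JA, AN, WT, EA, DE, HW, KD, KR, HE, PU, YP, NW, TZ, KZ, NE, OL, UX, RW, TL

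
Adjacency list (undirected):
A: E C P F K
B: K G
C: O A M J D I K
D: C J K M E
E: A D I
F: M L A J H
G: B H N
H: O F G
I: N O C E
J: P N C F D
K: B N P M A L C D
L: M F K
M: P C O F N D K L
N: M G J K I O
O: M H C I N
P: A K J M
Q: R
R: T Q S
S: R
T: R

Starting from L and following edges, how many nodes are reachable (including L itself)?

16

BFS from L visits: L, M, K, F, P, O, N, D, C, B, A, J, H, I, G, E
Reachable nodes: 16 of 20 total.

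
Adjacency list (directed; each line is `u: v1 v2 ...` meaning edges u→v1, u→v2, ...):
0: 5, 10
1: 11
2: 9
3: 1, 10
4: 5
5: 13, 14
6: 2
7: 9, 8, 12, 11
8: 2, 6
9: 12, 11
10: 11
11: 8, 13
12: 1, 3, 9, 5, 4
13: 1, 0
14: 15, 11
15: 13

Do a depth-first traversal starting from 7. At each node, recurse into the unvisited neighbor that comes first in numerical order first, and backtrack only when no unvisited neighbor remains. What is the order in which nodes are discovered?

7, 8, 2, 9, 11, 13, 0, 5, 14, 15, 10, 1, 12, 3, 4, 6

Visit 7
7 → 8
8 → 2
2 → 9
9 → 11
11 → 13
13 → 0
0 → 5
5 → 14
14 → 15
0 → 10
13 → 1
9 → 12
12 → 3
12 → 4
8 → 6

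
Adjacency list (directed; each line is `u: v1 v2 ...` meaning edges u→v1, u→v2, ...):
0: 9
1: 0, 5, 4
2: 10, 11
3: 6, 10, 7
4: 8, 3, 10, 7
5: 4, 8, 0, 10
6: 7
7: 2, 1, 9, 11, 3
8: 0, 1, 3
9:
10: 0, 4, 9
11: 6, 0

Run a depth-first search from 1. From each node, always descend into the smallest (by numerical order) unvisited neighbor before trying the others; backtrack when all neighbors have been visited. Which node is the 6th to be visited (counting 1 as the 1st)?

Visit 1
1 → 0
0 → 9
1 → 4
4 → 3
3 → 6
6 → 7
7 → 2
2 → 10
2 → 11
4 → 8
1 → 5

Visit order: 1, 0, 9, 4, 3, 6, 7, 2, 10, 11, 8, 5

6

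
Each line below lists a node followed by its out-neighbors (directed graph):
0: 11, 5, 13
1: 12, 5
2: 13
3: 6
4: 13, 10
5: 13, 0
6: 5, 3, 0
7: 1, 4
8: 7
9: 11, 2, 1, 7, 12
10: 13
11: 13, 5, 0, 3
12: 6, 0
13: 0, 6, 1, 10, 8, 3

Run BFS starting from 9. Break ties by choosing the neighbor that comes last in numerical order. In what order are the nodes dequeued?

9 → 12 → 11 → 7 → 2 → 1 → 6 → 0 → 13 → 5 → 3 → 4 → 10 → 8

Visit 9; enqueue 12, 11, 7, 2, 1 → queue [12, 11, 7, 2, 1]
Visit 12; enqueue 6, 0 → queue [11, 7, 2, 1, 6, 0]
Visit 11; enqueue 13, 5, 3 → queue [7, 2, 1, 6, 0, 13, 5, 3]
Visit 7; enqueue 4 → queue [2, 1, 6, 0, 13, 5, 3, 4]
Visit 2 → queue [1, 6, 0, 13, 5, 3, 4]
Visit 1 → queue [6, 0, 13, 5, 3, 4]
Visit 6 → queue [0, 13, 5, 3, 4]
Visit 0 → queue [13, 5, 3, 4]
Visit 13; enqueue 10, 8 → queue [5, 3, 4, 10, 8]
Visit 5 → queue [3, 4, 10, 8]
Visit 3 → queue [4, 10, 8]
Visit 4 → queue [10, 8]
Visit 10 → queue [8]
Visit 8 → queue []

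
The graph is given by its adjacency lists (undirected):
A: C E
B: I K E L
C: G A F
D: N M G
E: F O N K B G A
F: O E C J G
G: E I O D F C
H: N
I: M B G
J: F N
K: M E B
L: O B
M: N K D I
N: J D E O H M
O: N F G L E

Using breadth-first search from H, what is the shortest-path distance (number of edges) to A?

3

Level 0: H
Level 1: N
Level 2: D, E, J, M, O
Level 3: A, B, F, G, I, K, L
Level 4: C
A first appears at level 3.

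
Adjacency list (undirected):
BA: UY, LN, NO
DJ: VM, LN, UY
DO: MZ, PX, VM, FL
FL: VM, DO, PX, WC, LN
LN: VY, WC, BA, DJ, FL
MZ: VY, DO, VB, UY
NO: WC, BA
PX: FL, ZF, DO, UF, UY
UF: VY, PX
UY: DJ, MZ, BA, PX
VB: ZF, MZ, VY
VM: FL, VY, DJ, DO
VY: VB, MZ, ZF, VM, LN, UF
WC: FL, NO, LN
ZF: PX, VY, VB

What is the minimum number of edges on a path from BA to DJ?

Level 0: BA
Level 1: LN, NO, UY
Level 2: DJ, FL, MZ, PX, VY, WC
Level 3: DO, UF, VB, VM, ZF
DJ first appears at level 2.

2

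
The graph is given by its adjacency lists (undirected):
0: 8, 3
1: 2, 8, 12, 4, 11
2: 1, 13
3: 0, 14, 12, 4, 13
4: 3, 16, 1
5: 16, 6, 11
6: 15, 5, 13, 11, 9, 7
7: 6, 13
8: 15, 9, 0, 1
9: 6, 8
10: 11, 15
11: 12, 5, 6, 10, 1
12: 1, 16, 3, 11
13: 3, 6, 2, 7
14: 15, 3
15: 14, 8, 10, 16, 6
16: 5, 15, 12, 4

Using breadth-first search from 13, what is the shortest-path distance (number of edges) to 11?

2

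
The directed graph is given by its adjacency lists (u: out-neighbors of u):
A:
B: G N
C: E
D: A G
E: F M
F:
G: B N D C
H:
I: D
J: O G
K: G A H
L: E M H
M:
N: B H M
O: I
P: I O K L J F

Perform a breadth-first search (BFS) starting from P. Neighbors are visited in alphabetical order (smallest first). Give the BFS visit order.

P -> F -> I -> J -> K -> L -> O -> D -> G -> A -> H -> E -> M -> B -> C -> N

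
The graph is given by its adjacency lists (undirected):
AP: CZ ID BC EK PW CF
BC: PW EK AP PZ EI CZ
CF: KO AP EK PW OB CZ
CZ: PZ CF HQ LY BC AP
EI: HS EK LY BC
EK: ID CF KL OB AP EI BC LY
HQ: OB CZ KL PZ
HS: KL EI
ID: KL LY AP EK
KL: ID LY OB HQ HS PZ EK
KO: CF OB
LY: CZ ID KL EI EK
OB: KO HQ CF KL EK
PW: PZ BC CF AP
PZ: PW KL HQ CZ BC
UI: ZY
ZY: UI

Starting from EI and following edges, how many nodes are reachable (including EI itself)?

15

BFS from EI visits: EI, HS, EK, LY, BC, KL, ID, CF, OB, AP, CZ, PW, PZ, HQ, KO
Reachable nodes: 15 of 17 total.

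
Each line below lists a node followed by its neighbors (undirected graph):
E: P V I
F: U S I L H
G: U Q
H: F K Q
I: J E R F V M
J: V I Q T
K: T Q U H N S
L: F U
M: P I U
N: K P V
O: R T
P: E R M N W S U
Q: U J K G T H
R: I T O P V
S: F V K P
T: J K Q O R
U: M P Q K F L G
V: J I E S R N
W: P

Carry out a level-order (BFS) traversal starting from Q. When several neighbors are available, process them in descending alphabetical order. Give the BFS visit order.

Q, U, T, K, J, H, G, P, M, L, F, R, O, S, N, V, I, W, E

Visit Q; enqueue U, T, K, J, H, G → queue [U, T, K, J, H, G]
Visit U; enqueue P, M, L, F → queue [T, K, J, H, G, P, M, L, F]
Visit T; enqueue R, O → queue [K, J, H, G, P, M, L, F, R, O]
Visit K; enqueue S, N → queue [J, H, G, P, M, L, F, R, O, S, N]
Visit J; enqueue V, I → queue [H, G, P, M, L, F, R, O, S, N, V, I]
Visit H → queue [G, P, M, L, F, R, O, S, N, V, I]
Visit G → queue [P, M, L, F, R, O, S, N, V, I]
Visit P; enqueue W, E → queue [M, L, F, R, O, S, N, V, I, W, E]
Visit M → queue [L, F, R, O, S, N, V, I, W, E]
Visit L → queue [F, R, O, S, N, V, I, W, E]
Visit F → queue [R, O, S, N, V, I, W, E]
Visit R → queue [O, S, N, V, I, W, E]
Visit O → queue [S, N, V, I, W, E]
Visit S → queue [N, V, I, W, E]
Visit N → queue [V, I, W, E]
Visit V → queue [I, W, E]
Visit I → queue [W, E]
Visit W → queue [E]
Visit E → queue []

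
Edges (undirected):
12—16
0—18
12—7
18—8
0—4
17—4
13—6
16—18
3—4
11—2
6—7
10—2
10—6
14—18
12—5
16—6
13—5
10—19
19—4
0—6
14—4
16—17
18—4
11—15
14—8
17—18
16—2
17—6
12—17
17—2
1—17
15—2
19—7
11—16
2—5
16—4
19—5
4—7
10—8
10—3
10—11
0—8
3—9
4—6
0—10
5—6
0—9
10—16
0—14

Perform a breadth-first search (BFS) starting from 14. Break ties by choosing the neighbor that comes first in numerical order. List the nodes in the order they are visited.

14 -> 0 -> 4 -> 8 -> 18 -> 6 -> 9 -> 10 -> 3 -> 7 -> 16 -> 17 -> 19 -> 5 -> 13 -> 2 -> 11 -> 12 -> 1 -> 15

Visit 14; enqueue 0, 4, 8, 18 → queue [0, 4, 8, 18]
Visit 0; enqueue 6, 9, 10 → queue [4, 8, 18, 6, 9, 10]
Visit 4; enqueue 3, 7, 16, 17, 19 → queue [8, 18, 6, 9, 10, 3, 7, 16, 17, 19]
Visit 8 → queue [18, 6, 9, 10, 3, 7, 16, 17, 19]
Visit 18 → queue [6, 9, 10, 3, 7, 16, 17, 19]
Visit 6; enqueue 5, 13 → queue [9, 10, 3, 7, 16, 17, 19, 5, 13]
Visit 9 → queue [10, 3, 7, 16, 17, 19, 5, 13]
Visit 10; enqueue 2, 11 → queue [3, 7, 16, 17, 19, 5, 13, 2, 11]
Visit 3 → queue [7, 16, 17, 19, 5, 13, 2, 11]
Visit 7; enqueue 12 → queue [16, 17, 19, 5, 13, 2, 11, 12]
Visit 16 → queue [17, 19, 5, 13, 2, 11, 12]
Visit 17; enqueue 1 → queue [19, 5, 13, 2, 11, 12, 1]
Visit 19 → queue [5, 13, 2, 11, 12, 1]
Visit 5 → queue [13, 2, 11, 12, 1]
Visit 13 → queue [2, 11, 12, 1]
Visit 2; enqueue 15 → queue [11, 12, 1, 15]
Visit 11 → queue [12, 1, 15]
Visit 12 → queue [1, 15]
Visit 1 → queue [15]
Visit 15 → queue []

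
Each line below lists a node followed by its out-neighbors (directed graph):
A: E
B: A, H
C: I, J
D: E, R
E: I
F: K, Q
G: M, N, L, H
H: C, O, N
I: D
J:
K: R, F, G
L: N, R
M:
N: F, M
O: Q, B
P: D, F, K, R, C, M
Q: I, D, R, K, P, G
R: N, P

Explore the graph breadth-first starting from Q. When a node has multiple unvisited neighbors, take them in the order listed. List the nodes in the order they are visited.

Visit Q; enqueue I, D, R, K, P, G → queue [I, D, R, K, P, G]
Visit I → queue [D, R, K, P, G]
Visit D; enqueue E → queue [R, K, P, G, E]
Visit R; enqueue N → queue [K, P, G, E, N]
Visit K; enqueue F → queue [P, G, E, N, F]
Visit P; enqueue C, M → queue [G, E, N, F, C, M]
Visit G; enqueue L, H → queue [E, N, F, C, M, L, H]
Visit E → queue [N, F, C, M, L, H]
Visit N → queue [F, C, M, L, H]
Visit F → queue [C, M, L, H]
Visit C; enqueue J → queue [M, L, H, J]
Visit M → queue [L, H, J]
Visit L → queue [H, J]
Visit H; enqueue O → queue [J, O]
Visit J → queue [O]
Visit O; enqueue B → queue [B]
Visit B; enqueue A → queue [A]
Visit A → queue []

Q -> I -> D -> R -> K -> P -> G -> E -> N -> F -> C -> M -> L -> H -> J -> O -> B -> A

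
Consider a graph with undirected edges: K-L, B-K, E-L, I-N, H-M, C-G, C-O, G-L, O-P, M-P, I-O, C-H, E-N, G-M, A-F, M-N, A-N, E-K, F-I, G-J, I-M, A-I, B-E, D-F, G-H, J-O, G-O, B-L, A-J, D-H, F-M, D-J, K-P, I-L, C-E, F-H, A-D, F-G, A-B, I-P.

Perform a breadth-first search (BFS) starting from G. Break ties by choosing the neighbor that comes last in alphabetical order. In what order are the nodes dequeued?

G → O → M → L → J → H → F → C → P → I → N → K → E → B → D → A

Visit G; enqueue O, M, L, J, H, F, C → queue [O, M, L, J, H, F, C]
Visit O; enqueue P, I → queue [M, L, J, H, F, C, P, I]
Visit M; enqueue N → queue [L, J, H, F, C, P, I, N]
Visit L; enqueue K, E, B → queue [J, H, F, C, P, I, N, K, E, B]
Visit J; enqueue D, A → queue [H, F, C, P, I, N, K, E, B, D, A]
Visit H → queue [F, C, P, I, N, K, E, B, D, A]
Visit F → queue [C, P, I, N, K, E, B, D, A]
Visit C → queue [P, I, N, K, E, B, D, A]
Visit P → queue [I, N, K, E, B, D, A]
Visit I → queue [N, K, E, B, D, A]
Visit N → queue [K, E, B, D, A]
Visit K → queue [E, B, D, A]
Visit E → queue [B, D, A]
Visit B → queue [D, A]
Visit D → queue [A]
Visit A → queue []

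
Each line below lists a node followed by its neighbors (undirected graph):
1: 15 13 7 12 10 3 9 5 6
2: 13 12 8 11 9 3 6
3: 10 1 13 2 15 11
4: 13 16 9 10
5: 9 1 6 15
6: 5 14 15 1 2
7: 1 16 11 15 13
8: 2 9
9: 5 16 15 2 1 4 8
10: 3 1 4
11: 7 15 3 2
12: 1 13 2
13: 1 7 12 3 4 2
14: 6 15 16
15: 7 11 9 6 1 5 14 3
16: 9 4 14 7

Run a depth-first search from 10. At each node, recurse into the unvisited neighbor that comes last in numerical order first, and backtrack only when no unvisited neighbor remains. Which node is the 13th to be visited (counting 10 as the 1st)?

5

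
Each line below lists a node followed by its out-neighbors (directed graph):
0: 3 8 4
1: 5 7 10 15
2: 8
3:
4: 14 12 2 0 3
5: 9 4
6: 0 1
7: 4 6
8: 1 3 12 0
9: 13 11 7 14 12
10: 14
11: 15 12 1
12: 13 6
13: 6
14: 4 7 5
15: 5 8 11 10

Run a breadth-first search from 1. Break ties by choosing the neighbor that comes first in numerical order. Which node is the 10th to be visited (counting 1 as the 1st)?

Visit 1; enqueue 5, 7, 10, 15 → queue [5, 7, 10, 15]
Visit 5; enqueue 4, 9 → queue [7, 10, 15, 4, 9]
Visit 7; enqueue 6 → queue [10, 15, 4, 9, 6]
Visit 10; enqueue 14 → queue [15, 4, 9, 6, 14]
Visit 15; enqueue 8, 11 → queue [4, 9, 6, 14, 8, 11]
Visit 4; enqueue 0, 2, 3, 12 → queue [9, 6, 14, 8, 11, 0, 2, 3, 12]
Visit 9; enqueue 13 → queue [6, 14, 8, 11, 0, 2, 3, 12, 13]
Visit 6 → queue [14, 8, 11, 0, 2, 3, 12, 13]
Visit 14 → queue [8, 11, 0, 2, 3, 12, 13]
Visit 8 → queue [11, 0, 2, 3, 12, 13]
Visit 11 → queue [0, 2, 3, 12, 13]
Visit 0 → queue [2, 3, 12, 13]
Visit 2 → queue [3, 12, 13]
Visit 3 → queue [12, 13]
Visit 12 → queue [13]
Visit 13 → queue []

Visit order: 1, 5, 7, 10, 15, 4, 9, 6, 14, 8, 11, 0, 2, 3, 12, 13

8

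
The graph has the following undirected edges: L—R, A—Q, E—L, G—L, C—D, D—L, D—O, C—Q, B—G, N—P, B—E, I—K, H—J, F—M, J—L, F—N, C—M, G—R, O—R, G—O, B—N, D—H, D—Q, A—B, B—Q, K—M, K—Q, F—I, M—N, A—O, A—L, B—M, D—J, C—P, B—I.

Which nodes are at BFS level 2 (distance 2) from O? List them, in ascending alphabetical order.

B, C, H, J, L, Q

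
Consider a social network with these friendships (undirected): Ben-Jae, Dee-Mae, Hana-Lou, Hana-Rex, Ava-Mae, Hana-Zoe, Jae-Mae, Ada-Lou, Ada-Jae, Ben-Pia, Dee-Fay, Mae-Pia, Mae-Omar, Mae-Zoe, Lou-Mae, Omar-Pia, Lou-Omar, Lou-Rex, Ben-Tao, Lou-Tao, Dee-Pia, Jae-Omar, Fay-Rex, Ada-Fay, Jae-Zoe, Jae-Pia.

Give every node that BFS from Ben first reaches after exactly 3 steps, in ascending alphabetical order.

Level 0: Ben
Level 1: Jae, Pia, Tao
Level 2: Ada, Dee, Lou, Mae, Omar, Zoe
Level 3: Ava, Fay, Hana, Rex

Ava, Fay, Hana, Rex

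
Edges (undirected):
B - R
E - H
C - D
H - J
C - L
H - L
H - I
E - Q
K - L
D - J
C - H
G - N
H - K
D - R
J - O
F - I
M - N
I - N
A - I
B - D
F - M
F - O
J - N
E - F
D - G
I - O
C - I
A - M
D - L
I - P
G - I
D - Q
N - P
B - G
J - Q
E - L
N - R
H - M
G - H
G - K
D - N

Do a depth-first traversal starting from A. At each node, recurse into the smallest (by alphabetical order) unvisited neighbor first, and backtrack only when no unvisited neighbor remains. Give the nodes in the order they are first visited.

Visit A
A → I
I → C
C → D
D → B
B → G
G → H
H → E
E → F
F → M
M → N
N → J
J → O
J → Q
N → P
N → R
E → L
L → K

A → I → C → D → B → G → H → E → F → M → N → J → O → Q → P → R → L → K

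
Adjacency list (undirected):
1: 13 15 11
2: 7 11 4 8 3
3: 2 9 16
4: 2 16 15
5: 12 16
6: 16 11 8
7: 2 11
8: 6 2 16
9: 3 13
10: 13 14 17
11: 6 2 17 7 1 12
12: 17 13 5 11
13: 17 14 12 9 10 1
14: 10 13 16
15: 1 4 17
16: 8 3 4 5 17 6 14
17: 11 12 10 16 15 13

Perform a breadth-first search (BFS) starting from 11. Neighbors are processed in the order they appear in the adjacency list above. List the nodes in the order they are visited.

Visit 11; enqueue 6, 2, 17, 7, 1, 12 → queue [6, 2, 17, 7, 1, 12]
Visit 6; enqueue 16, 8 → queue [2, 17, 7, 1, 12, 16, 8]
Visit 2; enqueue 4, 3 → queue [17, 7, 1, 12, 16, 8, 4, 3]
Visit 17; enqueue 10, 15, 13 → queue [7, 1, 12, 16, 8, 4, 3, 10, 15, 13]
Visit 7 → queue [1, 12, 16, 8, 4, 3, 10, 15, 13]
Visit 1 → queue [12, 16, 8, 4, 3, 10, 15, 13]
Visit 12; enqueue 5 → queue [16, 8, 4, 3, 10, 15, 13, 5]
Visit 16; enqueue 14 → queue [8, 4, 3, 10, 15, 13, 5, 14]
Visit 8 → queue [4, 3, 10, 15, 13, 5, 14]
Visit 4 → queue [3, 10, 15, 13, 5, 14]
Visit 3; enqueue 9 → queue [10, 15, 13, 5, 14, 9]
Visit 10 → queue [15, 13, 5, 14, 9]
Visit 15 → queue [13, 5, 14, 9]
Visit 13 → queue [5, 14, 9]
Visit 5 → queue [14, 9]
Visit 14 → queue [9]
Visit 9 → queue []

11 6 2 17 7 1 12 16 8 4 3 10 15 13 5 14 9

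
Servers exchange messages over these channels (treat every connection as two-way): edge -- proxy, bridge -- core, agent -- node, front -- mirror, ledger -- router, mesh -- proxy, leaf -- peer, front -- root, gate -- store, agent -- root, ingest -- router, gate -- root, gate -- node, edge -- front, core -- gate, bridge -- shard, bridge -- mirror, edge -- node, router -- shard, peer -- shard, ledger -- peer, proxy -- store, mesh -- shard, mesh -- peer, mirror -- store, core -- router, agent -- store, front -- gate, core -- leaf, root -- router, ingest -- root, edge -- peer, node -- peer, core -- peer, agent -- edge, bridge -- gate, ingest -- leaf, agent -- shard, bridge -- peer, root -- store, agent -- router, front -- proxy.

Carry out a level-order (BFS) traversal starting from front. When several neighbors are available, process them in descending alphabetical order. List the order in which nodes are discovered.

front, root, proxy, mirror, gate, edge, store, router, ingest, agent, mesh, bridge, node, core, peer, shard, ledger, leaf

Visit front; enqueue root, proxy, mirror, gate, edge → queue [root, proxy, mirror, gate, edge]
Visit root; enqueue store, router, ingest, agent → queue [proxy, mirror, gate, edge, store, router, ingest, agent]
Visit proxy; enqueue mesh → queue [mirror, gate, edge, store, router, ingest, agent, mesh]
Visit mirror; enqueue bridge → queue [gate, edge, store, router, ingest, agent, mesh, bridge]
Visit gate; enqueue node, core → queue [edge, store, router, ingest, agent, mesh, bridge, node, core]
Visit edge; enqueue peer → queue [store, router, ingest, agent, mesh, bridge, node, core, peer]
Visit store → queue [router, ingest, agent, mesh, bridge, node, core, peer]
Visit router; enqueue shard, ledger → queue [ingest, agent, mesh, bridge, node, core, peer, shard, ledger]
Visit ingest; enqueue leaf → queue [agent, mesh, bridge, node, core, peer, shard, ledger, leaf]
Visit agent → queue [mesh, bridge, node, core, peer, shard, ledger, leaf]
Visit mesh → queue [bridge, node, core, peer, shard, ledger, leaf]
Visit bridge → queue [node, core, peer, shard, ledger, leaf]
Visit node → queue [core, peer, shard, ledger, leaf]
Visit core → queue [peer, shard, ledger, leaf]
Visit peer → queue [shard, ledger, leaf]
Visit shard → queue [ledger, leaf]
Visit ledger → queue [leaf]
Visit leaf → queue []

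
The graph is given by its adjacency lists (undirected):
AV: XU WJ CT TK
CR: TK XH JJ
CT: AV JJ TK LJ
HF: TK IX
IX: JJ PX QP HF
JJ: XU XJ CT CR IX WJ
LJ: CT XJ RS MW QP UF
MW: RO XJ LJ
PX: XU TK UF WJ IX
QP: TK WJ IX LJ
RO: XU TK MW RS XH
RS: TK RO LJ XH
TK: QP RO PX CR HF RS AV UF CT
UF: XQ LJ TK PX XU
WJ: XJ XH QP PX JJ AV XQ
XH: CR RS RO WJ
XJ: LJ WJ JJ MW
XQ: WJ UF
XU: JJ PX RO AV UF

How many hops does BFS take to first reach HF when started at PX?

Level 0: PX
Level 1: IX, TK, UF, WJ, XU
Level 2: AV, CR, CT, HF, JJ, LJ, QP, RO, RS, XH, XJ, XQ
Level 3: MW
HF first appears at level 2.

2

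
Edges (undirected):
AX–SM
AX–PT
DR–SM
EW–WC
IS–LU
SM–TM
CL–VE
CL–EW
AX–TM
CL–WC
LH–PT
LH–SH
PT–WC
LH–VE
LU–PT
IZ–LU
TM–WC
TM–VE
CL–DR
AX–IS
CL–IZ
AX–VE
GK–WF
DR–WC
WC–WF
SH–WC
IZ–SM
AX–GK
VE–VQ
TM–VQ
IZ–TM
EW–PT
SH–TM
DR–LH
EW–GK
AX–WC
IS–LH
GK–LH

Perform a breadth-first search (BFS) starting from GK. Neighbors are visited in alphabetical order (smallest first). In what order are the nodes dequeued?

GK → AX → EW → LH → WF → IS → PT → SM → TM → VE → WC → CL → DR → SH → LU → IZ → VQ

Visit GK; enqueue AX, EW, LH, WF → queue [AX, EW, LH, WF]
Visit AX; enqueue IS, PT, SM, TM, VE, WC → queue [EW, LH, WF, IS, PT, SM, TM, VE, WC]
Visit EW; enqueue CL → queue [LH, WF, IS, PT, SM, TM, VE, WC, CL]
Visit LH; enqueue DR, SH → queue [WF, IS, PT, SM, TM, VE, WC, CL, DR, SH]
Visit WF → queue [IS, PT, SM, TM, VE, WC, CL, DR, SH]
Visit IS; enqueue LU → queue [PT, SM, TM, VE, WC, CL, DR, SH, LU]
Visit PT → queue [SM, TM, VE, WC, CL, DR, SH, LU]
Visit SM; enqueue IZ → queue [TM, VE, WC, CL, DR, SH, LU, IZ]
Visit TM; enqueue VQ → queue [VE, WC, CL, DR, SH, LU, IZ, VQ]
Visit VE → queue [WC, CL, DR, SH, LU, IZ, VQ]
Visit WC → queue [CL, DR, SH, LU, IZ, VQ]
Visit CL → queue [DR, SH, LU, IZ, VQ]
Visit DR → queue [SH, LU, IZ, VQ]
Visit SH → queue [LU, IZ, VQ]
Visit LU → queue [IZ, VQ]
Visit IZ → queue [VQ]
Visit VQ → queue []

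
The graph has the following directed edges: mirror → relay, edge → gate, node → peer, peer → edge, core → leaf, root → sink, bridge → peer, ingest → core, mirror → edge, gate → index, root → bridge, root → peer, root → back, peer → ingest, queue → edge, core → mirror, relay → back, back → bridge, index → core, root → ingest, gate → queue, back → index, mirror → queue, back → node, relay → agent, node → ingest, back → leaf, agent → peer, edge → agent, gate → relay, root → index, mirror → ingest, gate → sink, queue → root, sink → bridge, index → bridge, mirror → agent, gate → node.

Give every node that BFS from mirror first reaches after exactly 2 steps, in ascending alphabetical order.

Level 0: mirror
Level 1: agent, edge, ingest, queue, relay
Level 2: back, core, gate, peer, root
Level 3: bridge, index, leaf, node, sink

back, core, gate, peer, root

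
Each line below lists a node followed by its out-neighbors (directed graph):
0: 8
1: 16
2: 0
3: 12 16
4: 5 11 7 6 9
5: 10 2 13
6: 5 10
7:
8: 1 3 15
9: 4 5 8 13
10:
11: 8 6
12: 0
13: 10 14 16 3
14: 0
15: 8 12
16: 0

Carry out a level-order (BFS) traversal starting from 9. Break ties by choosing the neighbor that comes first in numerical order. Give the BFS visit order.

9 → 4 → 5 → 8 → 13 → 6 → 7 → 11 → 2 → 10 → 1 → 3 → 15 → 14 → 16 → 0 → 12

Visit 9; enqueue 4, 5, 8, 13 → queue [4, 5, 8, 13]
Visit 4; enqueue 6, 7, 11 → queue [5, 8, 13, 6, 7, 11]
Visit 5; enqueue 2, 10 → queue [8, 13, 6, 7, 11, 2, 10]
Visit 8; enqueue 1, 3, 15 → queue [13, 6, 7, 11, 2, 10, 1, 3, 15]
Visit 13; enqueue 14, 16 → queue [6, 7, 11, 2, 10, 1, 3, 15, 14, 16]
Visit 6 → queue [7, 11, 2, 10, 1, 3, 15, 14, 16]
Visit 7 → queue [11, 2, 10, 1, 3, 15, 14, 16]
Visit 11 → queue [2, 10, 1, 3, 15, 14, 16]
Visit 2; enqueue 0 → queue [10, 1, 3, 15, 14, 16, 0]
Visit 10 → queue [1, 3, 15, 14, 16, 0]
Visit 1 → queue [3, 15, 14, 16, 0]
Visit 3; enqueue 12 → queue [15, 14, 16, 0, 12]
Visit 15 → queue [14, 16, 0, 12]
Visit 14 → queue [16, 0, 12]
Visit 16 → queue [0, 12]
Visit 0 → queue [12]
Visit 12 → queue []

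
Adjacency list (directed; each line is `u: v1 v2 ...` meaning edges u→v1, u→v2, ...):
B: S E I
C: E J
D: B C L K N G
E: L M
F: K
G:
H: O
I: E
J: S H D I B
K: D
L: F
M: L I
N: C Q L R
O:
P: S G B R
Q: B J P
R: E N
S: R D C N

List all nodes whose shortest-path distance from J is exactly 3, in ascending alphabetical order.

F, M, Q

Level 0: J
Level 1: B, D, H, I, S
Level 2: C, E, G, K, L, N, O, R
Level 3: F, M, Q
Level 4: P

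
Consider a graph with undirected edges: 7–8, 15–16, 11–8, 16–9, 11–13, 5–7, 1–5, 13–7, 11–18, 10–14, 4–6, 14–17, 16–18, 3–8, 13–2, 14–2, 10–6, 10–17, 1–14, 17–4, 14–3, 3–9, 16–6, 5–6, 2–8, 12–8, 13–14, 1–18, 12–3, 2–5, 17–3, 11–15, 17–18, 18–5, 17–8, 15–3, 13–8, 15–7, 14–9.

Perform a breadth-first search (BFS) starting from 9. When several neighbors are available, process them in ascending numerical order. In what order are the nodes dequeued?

Visit 9; enqueue 3, 14, 16 → queue [3, 14, 16]
Visit 3; enqueue 8, 12, 15, 17 → queue [14, 16, 8, 12, 15, 17]
Visit 14; enqueue 1, 2, 10, 13 → queue [16, 8, 12, 15, 17, 1, 2, 10, 13]
Visit 16; enqueue 6, 18 → queue [8, 12, 15, 17, 1, 2, 10, 13, 6, 18]
Visit 8; enqueue 7, 11 → queue [12, 15, 17, 1, 2, 10, 13, 6, 18, 7, 11]
Visit 12 → queue [15, 17, 1, 2, 10, 13, 6, 18, 7, 11]
Visit 15 → queue [17, 1, 2, 10, 13, 6, 18, 7, 11]
Visit 17; enqueue 4 → queue [1, 2, 10, 13, 6, 18, 7, 11, 4]
Visit 1; enqueue 5 → queue [2, 10, 13, 6, 18, 7, 11, 4, 5]
Visit 2 → queue [10, 13, 6, 18, 7, 11, 4, 5]
Visit 10 → queue [13, 6, 18, 7, 11, 4, 5]
Visit 13 → queue [6, 18, 7, 11, 4, 5]
Visit 6 → queue [18, 7, 11, 4, 5]
Visit 18 → queue [7, 11, 4, 5]
Visit 7 → queue [11, 4, 5]
Visit 11 → queue [4, 5]
Visit 4 → queue [5]
Visit 5 → queue []

9, 3, 14, 16, 8, 12, 15, 17, 1, 2, 10, 13, 6, 18, 7, 11, 4, 5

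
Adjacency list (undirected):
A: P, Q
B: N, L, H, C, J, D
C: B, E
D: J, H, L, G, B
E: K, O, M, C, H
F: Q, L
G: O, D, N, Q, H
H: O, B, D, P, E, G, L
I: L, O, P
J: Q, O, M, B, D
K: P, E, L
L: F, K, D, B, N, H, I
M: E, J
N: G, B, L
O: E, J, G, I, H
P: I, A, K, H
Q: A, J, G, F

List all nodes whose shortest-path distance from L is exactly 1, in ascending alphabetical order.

B, D, F, H, I, K, N

Level 0: L
Level 1: B, D, F, H, I, K, N
Level 2: C, E, G, J, O, P, Q
Level 3: A, M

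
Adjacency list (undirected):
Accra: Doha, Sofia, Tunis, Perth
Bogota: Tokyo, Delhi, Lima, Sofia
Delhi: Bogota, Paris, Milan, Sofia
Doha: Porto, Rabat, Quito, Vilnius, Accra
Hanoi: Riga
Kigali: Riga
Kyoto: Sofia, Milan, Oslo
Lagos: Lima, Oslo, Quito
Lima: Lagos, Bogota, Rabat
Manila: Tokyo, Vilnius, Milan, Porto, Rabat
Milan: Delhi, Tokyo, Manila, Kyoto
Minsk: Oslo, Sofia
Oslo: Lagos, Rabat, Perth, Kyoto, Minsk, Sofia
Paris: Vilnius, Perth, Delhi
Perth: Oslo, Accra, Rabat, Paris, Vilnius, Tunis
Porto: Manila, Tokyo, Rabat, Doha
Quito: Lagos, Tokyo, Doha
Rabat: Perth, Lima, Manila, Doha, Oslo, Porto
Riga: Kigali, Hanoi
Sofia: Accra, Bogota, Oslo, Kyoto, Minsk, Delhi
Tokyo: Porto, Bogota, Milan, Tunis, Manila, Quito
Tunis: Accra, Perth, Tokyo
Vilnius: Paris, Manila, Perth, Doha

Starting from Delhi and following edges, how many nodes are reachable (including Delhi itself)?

20

BFS from Delhi visits: Delhi, Bogota, Paris, Milan, Sofia, Tokyo, Lima, Vilnius, Perth, Manila, Kyoto, Accra, Oslo, Minsk, Porto, Tunis, Quito, Lagos, Rabat, Doha
Reachable nodes: 20 of 23 total.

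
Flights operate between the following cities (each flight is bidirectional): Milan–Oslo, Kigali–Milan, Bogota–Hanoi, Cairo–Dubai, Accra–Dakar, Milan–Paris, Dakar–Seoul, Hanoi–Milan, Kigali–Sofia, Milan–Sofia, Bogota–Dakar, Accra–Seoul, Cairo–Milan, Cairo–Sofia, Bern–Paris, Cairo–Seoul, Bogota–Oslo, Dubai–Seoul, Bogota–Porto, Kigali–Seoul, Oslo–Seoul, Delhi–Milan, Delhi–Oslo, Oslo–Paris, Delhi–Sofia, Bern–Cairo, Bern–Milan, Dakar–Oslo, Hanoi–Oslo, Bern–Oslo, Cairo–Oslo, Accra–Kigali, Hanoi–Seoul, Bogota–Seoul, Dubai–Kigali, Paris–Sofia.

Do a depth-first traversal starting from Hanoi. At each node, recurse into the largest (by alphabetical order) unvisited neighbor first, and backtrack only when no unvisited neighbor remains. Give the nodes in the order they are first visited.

Visit Hanoi
Hanoi → Seoul
Seoul → Oslo
Oslo → Paris
Paris → Sofia
Sofia → Milan
Milan → Kigali
Kigali → Dubai
Dubai → Cairo
Cairo → Bern
Kigali → Accra
Accra → Dakar
Dakar → Bogota
Bogota → Porto
Milan → Delhi

Hanoi -> Seoul -> Oslo -> Paris -> Sofia -> Milan -> Kigali -> Dubai -> Cairo -> Bern -> Accra -> Dakar -> Bogota -> Porto -> Delhi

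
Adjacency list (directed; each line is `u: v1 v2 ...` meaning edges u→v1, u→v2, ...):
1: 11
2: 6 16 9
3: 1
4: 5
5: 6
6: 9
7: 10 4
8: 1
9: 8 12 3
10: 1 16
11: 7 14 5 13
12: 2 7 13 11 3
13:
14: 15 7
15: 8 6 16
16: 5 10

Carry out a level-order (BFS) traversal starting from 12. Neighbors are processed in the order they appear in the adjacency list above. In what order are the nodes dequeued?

12 → 2 → 7 → 13 → 11 → 3 → 6 → 16 → 9 → 10 → 4 → 14 → 5 → 1 → 8 → 15

Visit 12; enqueue 2, 7, 13, 11, 3 → queue [2, 7, 13, 11, 3]
Visit 2; enqueue 6, 16, 9 → queue [7, 13, 11, 3, 6, 16, 9]
Visit 7; enqueue 10, 4 → queue [13, 11, 3, 6, 16, 9, 10, 4]
Visit 13 → queue [11, 3, 6, 16, 9, 10, 4]
Visit 11; enqueue 14, 5 → queue [3, 6, 16, 9, 10, 4, 14, 5]
Visit 3; enqueue 1 → queue [6, 16, 9, 10, 4, 14, 5, 1]
Visit 6 → queue [16, 9, 10, 4, 14, 5, 1]
Visit 16 → queue [9, 10, 4, 14, 5, 1]
Visit 9; enqueue 8 → queue [10, 4, 14, 5, 1, 8]
Visit 10 → queue [4, 14, 5, 1, 8]
Visit 4 → queue [14, 5, 1, 8]
Visit 14; enqueue 15 → queue [5, 1, 8, 15]
Visit 5 → queue [1, 8, 15]
Visit 1 → queue [8, 15]
Visit 8 → queue [15]
Visit 15 → queue []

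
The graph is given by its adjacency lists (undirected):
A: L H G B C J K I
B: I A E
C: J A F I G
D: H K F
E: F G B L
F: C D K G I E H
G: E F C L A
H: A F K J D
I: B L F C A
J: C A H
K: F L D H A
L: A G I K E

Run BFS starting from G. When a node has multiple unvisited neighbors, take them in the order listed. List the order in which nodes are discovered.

Visit G; enqueue E, F, C, L, A → queue [E, F, C, L, A]
Visit E; enqueue B → queue [F, C, L, A, B]
Visit F; enqueue D, K, I, H → queue [C, L, A, B, D, K, I, H]
Visit C; enqueue J → queue [L, A, B, D, K, I, H, J]
Visit L → queue [A, B, D, K, I, H, J]
Visit A → queue [B, D, K, I, H, J]
Visit B → queue [D, K, I, H, J]
Visit D → queue [K, I, H, J]
Visit K → queue [I, H, J]
Visit I → queue [H, J]
Visit H → queue [J]
Visit J → queue []

G, E, F, C, L, A, B, D, K, I, H, J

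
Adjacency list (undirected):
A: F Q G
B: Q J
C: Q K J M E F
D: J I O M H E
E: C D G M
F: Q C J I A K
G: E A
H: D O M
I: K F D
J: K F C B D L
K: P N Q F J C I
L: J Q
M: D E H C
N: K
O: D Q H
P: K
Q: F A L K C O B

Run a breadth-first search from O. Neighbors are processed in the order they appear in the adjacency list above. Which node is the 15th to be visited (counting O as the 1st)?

G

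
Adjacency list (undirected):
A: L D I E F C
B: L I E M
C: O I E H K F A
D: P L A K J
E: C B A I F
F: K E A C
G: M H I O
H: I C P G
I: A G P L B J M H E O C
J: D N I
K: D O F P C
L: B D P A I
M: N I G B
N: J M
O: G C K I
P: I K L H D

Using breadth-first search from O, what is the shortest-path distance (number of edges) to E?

2

Level 0: O
Level 1: C, G, I, K
Level 2: A, B, D, E, F, H, J, L, M, P
Level 3: N
E first appears at level 2.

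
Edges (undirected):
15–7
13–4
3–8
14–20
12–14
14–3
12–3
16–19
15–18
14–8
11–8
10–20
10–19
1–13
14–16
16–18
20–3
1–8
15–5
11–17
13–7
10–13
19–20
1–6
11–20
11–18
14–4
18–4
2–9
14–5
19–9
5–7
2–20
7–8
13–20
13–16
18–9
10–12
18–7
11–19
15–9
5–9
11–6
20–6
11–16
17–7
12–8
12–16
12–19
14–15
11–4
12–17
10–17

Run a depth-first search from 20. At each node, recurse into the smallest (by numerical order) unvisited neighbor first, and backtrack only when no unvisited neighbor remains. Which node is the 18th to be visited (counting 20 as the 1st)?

16

Visit 20
20 → 2
2 → 9
9 → 5
5 → 7
7 → 8
8 → 1
1 → 6
6 → 11
11 → 4
4 → 13
13 → 10
10 → 12
12 → 3
3 → 14
14 → 15
15 → 18
18 → 16
16 → 19
12 → 17

Visit order: 20, 2, 9, 5, 7, 8, 1, 6, 11, 4, 13, 10, 12, 3, 14, 15, 18, 16, 19, 17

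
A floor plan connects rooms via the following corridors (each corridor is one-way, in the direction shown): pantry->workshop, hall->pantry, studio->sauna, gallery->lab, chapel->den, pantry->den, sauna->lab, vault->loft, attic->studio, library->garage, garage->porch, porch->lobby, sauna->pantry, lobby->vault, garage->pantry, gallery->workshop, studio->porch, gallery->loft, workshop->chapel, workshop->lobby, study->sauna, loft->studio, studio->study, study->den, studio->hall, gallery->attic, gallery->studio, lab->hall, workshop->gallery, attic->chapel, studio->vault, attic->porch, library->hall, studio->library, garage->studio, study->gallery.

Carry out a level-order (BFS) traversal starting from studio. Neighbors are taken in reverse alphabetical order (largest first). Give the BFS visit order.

studio, vault, study, sauna, porch, library, hall, loft, gallery, den, pantry, lab, lobby, garage, workshop, attic, chapel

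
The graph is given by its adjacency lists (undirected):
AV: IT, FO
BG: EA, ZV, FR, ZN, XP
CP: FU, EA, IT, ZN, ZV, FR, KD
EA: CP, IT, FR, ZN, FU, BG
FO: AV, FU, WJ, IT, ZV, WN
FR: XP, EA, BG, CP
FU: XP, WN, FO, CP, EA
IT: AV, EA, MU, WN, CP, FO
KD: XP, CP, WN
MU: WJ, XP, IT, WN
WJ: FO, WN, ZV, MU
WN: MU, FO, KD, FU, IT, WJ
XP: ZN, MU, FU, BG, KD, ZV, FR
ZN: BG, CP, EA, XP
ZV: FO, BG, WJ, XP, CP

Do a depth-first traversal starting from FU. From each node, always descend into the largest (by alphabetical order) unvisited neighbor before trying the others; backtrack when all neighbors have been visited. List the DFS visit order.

Visit FU
FU → XP
XP → ZV
ZV → WJ
WJ → WN
WN → MU
MU → IT
IT → FO
FO → AV
IT → EA
EA → ZN
ZN → CP
CP → KD
CP → FR
FR → BG

FU -> XP -> ZV -> WJ -> WN -> MU -> IT -> FO -> AV -> EA -> ZN -> CP -> KD -> FR -> BG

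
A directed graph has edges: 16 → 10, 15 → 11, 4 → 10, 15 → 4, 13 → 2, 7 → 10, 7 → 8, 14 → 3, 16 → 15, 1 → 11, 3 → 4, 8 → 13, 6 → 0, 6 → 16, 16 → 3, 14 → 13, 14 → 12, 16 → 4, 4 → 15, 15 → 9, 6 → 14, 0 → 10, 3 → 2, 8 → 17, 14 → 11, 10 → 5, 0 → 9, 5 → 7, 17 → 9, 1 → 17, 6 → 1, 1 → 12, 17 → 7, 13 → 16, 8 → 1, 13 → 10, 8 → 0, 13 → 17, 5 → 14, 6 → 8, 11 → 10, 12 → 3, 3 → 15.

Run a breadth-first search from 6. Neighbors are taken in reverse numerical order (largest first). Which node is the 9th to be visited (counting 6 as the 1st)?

4

Visit 6; enqueue 16, 14, 8, 1, 0 → queue [16, 14, 8, 1, 0]
Visit 16; enqueue 15, 10, 4, 3 → queue [14, 8, 1, 0, 15, 10, 4, 3]
Visit 14; enqueue 13, 12, 11 → queue [8, 1, 0, 15, 10, 4, 3, 13, 12, 11]
Visit 8; enqueue 17 → queue [1, 0, 15, 10, 4, 3, 13, 12, 11, 17]
Visit 1 → queue [0, 15, 10, 4, 3, 13, 12, 11, 17]
Visit 0; enqueue 9 → queue [15, 10, 4, 3, 13, 12, 11, 17, 9]
Visit 15 → queue [10, 4, 3, 13, 12, 11, 17, 9]
Visit 10; enqueue 5 → queue [4, 3, 13, 12, 11, 17, 9, 5]
Visit 4 → queue [3, 13, 12, 11, 17, 9, 5]
Visit 3; enqueue 2 → queue [13, 12, 11, 17, 9, 5, 2]
Visit 13 → queue [12, 11, 17, 9, 5, 2]
Visit 12 → queue [11, 17, 9, 5, 2]
Visit 11 → queue [17, 9, 5, 2]
Visit 17; enqueue 7 → queue [9, 5, 2, 7]
Visit 9 → queue [5, 2, 7]
Visit 5 → queue [2, 7]
Visit 2 → queue [7]
Visit 7 → queue []

Visit order: 6, 16, 14, 8, 1, 0, 15, 10, 4, 3, 13, 12, 11, 17, 9, 5, 2, 7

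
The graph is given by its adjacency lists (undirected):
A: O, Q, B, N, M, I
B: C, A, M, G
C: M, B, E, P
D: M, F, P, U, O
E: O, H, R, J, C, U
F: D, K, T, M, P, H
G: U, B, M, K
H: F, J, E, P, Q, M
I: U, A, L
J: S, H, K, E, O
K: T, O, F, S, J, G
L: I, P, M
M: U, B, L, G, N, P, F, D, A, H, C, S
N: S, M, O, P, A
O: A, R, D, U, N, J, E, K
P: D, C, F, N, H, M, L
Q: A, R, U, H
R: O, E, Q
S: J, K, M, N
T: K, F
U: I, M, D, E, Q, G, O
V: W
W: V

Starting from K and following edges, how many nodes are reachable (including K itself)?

21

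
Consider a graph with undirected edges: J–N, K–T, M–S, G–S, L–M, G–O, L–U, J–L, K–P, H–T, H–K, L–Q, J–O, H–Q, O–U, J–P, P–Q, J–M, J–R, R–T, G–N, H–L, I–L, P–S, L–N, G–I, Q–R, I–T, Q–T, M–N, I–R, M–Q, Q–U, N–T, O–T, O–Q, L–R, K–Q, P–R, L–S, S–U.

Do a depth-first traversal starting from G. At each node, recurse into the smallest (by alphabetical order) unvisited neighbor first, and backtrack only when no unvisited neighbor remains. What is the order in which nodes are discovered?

G -> I -> L -> H -> K -> P -> J -> M -> N -> T -> O -> Q -> R -> U -> S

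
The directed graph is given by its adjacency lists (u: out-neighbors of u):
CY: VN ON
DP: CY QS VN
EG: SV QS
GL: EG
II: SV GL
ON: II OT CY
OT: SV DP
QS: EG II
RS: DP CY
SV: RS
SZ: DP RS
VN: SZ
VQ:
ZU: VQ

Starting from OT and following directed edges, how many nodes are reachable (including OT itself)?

BFS from OT visits: OT, SV, DP, RS, CY, QS, VN, ON, EG, II, SZ, GL
Reachable nodes: 12 of 14 total.

12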